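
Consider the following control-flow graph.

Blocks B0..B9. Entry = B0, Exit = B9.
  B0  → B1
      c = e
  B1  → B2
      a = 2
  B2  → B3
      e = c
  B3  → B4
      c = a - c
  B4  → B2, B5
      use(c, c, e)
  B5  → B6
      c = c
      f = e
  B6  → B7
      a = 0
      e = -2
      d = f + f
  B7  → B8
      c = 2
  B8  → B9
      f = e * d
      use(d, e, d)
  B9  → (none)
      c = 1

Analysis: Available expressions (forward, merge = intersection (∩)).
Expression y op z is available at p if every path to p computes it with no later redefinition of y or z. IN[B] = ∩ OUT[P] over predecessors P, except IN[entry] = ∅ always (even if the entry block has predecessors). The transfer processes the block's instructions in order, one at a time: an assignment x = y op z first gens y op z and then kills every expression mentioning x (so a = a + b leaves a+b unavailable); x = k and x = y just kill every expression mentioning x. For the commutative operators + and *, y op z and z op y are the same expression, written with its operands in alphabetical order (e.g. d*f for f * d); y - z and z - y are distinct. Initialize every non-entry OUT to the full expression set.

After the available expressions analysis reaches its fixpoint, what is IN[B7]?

Converged values:
  B0: | IN={} | OUT={}
  B1: | IN={} | OUT={}
  B2: | IN={} | OUT={}
  B3: | IN={} | OUT={}
  B4: | IN={} | OUT={}
  B5: | IN={} | OUT={}
  B6: | IN={} | OUT={f+f}
  B7: | IN={f+f} | OUT={f+f}
  B8: | IN={f+f} | OUT={d*e}
  B9: | IN={d*e} | OUT={d*e}

Merge at B7: IN[B7] = OUT[B6] = {f+f}

Answer: {f+f}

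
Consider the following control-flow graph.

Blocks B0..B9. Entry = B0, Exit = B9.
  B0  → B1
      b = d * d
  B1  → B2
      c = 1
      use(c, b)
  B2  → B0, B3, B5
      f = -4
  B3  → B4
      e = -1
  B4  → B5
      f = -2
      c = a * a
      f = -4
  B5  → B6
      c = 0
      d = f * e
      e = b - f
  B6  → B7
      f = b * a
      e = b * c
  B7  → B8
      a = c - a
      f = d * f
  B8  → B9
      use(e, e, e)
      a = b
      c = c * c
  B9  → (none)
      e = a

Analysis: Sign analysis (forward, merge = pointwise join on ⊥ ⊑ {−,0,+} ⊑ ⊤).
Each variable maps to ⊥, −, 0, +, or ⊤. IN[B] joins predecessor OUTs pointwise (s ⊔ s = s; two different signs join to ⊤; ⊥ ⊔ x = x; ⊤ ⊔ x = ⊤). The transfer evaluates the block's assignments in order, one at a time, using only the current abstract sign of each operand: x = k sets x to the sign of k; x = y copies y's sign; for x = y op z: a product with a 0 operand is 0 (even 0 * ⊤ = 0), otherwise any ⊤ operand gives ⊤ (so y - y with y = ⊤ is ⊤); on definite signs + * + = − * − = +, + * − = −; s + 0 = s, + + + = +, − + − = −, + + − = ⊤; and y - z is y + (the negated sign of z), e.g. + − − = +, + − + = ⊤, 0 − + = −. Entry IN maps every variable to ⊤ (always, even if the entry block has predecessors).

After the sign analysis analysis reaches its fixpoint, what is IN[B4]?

Answer: {a: ⊤, b: ⊤, c: +, d: ⊤, e: -, f: -}

Derivation:
Per-block solution:
  B0:   IN=(all ⊤)   OUT=(all ⊤)
  B1:   IN=(all ⊤)   OUT={c:+; rest ⊤}
  B2:   IN={c:+; rest ⊤}   OUT={c:+, f:-; rest ⊤}
  B3:   IN={c:+, f:-; rest ⊤}   OUT={c:+, e:-, f:-; rest ⊤}
  B4:   IN={c:+, e:-, f:-; rest ⊤}   OUT={e:-, f:-; rest ⊤}
  B5:   IN={f:-; rest ⊤}   OUT={c:0, f:-; rest ⊤}
  B6:   IN={c:0, f:-; rest ⊤}   OUT={c:0, e:0; rest ⊤}
  B7:   IN={c:0, e:0; rest ⊤}   OUT={c:0, e:0; rest ⊤}
  B8:   IN={c:0, e:0; rest ⊤}   OUT={c:0, e:0; rest ⊤}
  B9:   IN={c:0, e:0; rest ⊤}   OUT={c:0; rest ⊤}

Merge at B4: IN[B4] = OUT[B3] = {a: ⊤, b: ⊤, c: +, d: ⊤, e: -, f: -}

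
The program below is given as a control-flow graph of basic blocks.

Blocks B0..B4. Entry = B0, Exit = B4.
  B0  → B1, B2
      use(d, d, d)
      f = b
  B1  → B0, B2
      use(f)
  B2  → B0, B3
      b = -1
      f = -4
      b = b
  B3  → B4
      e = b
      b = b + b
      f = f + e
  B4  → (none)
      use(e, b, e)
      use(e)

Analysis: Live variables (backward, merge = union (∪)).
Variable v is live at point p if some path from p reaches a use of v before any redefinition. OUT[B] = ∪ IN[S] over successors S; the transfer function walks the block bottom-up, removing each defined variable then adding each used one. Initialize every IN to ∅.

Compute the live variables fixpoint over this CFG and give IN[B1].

Answer: {b, d, f}

Working:
Per-block solution:
  B0:  IN={b, d}  OUT={b, d, f}
  B1:  IN={b, d, f}  OUT={b, d}
  B2:  IN={d}  OUT={b, d, f}
  B3:  IN={b, f}  OUT={b, e}
  B4:  IN={b, e}  OUT={}

Merge at B1: OUT[B1] = IN[B0] ⊔ IN[B2] = {b, d}
Applying B1's transfer function to that OUT value gives IN[B1] (row B1 above).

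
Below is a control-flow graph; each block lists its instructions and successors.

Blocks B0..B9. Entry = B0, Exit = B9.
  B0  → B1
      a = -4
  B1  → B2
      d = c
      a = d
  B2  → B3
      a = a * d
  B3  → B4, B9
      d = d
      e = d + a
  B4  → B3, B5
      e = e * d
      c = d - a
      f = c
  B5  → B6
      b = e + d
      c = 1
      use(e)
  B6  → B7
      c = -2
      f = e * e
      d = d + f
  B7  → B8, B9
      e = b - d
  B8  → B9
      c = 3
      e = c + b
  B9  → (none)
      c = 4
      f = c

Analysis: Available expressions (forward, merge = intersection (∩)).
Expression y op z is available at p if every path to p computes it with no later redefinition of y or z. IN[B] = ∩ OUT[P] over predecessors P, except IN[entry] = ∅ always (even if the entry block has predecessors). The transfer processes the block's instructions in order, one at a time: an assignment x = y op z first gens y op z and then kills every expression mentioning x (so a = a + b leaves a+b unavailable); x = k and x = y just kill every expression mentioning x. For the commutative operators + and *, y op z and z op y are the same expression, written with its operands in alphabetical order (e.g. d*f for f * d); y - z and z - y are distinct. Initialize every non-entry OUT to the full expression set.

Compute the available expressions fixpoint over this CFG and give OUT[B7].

Fixpoint table:
  B0: | IN={} | OUT={}
  B1: | IN={} | OUT={}
  B2: | IN={} | OUT={}
  B3: | IN={} | OUT={a+d}
  B4: | IN={a+d} | OUT={a+d, d-a}
  B5: | IN={a+d, d-a} | OUT={a+d, d+e, d-a}
  B6: | IN={a+d, d+e, d-a} | OUT={e*e}
  B7: | IN={e*e} | OUT={b-d}
  B8: | IN={b-d} | OUT={b+c, b-d}
  B9: | IN={} | OUT={}

Merge at B7: IN[B7] = OUT[B6] = {e*e}
Applying B7's transfer function to that IN value gives OUT[B7] (row B7 above).

Answer: {b-d}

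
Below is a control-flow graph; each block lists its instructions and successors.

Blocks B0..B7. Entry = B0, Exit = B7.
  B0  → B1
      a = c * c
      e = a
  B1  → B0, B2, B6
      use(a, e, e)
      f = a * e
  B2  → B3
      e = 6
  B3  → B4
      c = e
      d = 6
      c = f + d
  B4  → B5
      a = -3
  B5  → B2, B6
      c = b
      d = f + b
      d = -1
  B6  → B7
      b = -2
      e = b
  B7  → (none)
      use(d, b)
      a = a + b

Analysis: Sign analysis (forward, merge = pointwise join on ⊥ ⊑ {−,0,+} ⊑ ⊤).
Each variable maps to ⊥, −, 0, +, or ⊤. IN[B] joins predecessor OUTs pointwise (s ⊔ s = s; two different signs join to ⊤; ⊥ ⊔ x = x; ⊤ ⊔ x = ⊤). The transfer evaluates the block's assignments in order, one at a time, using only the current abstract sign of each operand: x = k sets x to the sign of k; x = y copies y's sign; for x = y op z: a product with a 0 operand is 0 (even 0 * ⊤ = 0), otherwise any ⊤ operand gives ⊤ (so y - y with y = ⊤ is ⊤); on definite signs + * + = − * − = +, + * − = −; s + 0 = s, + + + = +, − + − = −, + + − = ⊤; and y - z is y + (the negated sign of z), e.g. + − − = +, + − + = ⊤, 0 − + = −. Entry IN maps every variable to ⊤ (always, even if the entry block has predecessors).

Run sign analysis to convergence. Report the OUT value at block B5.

Answer: {a: -, b: ⊤, c: ⊤, d: -, e: +, f: ⊤}

Trace:
Converged values:
  B0: | IN=(all ⊤) | OUT=(all ⊤)
  B1: | IN=(all ⊤) | OUT=(all ⊤)
  B2: | IN=(all ⊤) | OUT={e:+; rest ⊤}
  B3: | IN={e:+; rest ⊤} | OUT={d:+, e:+; rest ⊤}
  B4: | IN={d:+, e:+; rest ⊤} | OUT={a:-, d:+, e:+; rest ⊤}
  B5: | IN={a:-, d:+, e:+; rest ⊤} | OUT={a:-, d:-, e:+; rest ⊤}
  B6: | IN=(all ⊤) | OUT={b:-, e:-; rest ⊤}
  B7: | IN={b:-, e:-; rest ⊤} | OUT={b:-, e:-; rest ⊤}

Merge at B5: IN[B5] = OUT[B4] = {a: -, b: ⊤, c: ⊤, d: +, e: +, f: ⊤}
Applying B5's transfer function to that IN value gives OUT[B5] (row B5 above).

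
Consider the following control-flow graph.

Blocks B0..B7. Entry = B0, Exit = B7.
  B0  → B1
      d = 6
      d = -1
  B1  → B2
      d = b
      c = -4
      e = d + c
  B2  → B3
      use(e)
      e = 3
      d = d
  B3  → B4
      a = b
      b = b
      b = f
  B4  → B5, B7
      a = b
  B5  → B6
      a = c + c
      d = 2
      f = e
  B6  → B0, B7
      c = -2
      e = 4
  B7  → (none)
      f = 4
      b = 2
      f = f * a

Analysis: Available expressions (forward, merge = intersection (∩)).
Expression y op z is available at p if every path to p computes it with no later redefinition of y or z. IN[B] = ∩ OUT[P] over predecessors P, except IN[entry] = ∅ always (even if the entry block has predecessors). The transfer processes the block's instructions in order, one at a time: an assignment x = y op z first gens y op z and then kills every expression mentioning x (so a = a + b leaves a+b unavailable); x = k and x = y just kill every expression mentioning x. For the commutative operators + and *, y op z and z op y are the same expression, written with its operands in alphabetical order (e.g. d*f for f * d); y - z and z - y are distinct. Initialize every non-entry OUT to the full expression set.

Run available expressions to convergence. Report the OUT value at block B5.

Answer: {c+c}

Working:
Per-block solution:
  B0:   IN={}   OUT={}
  B1:   IN={}   OUT={c+d}
  B2:   IN={c+d}   OUT={}
  B3:   IN={}   OUT={}
  B4:   IN={}   OUT={}
  B5:   IN={}   OUT={c+c}
  B6:   IN={c+c}   OUT={}
  B7:   IN={}   OUT={}

Merge at B5: IN[B5] = OUT[B4] = {}
Applying B5's transfer function to that IN value gives OUT[B5] (row B5 above).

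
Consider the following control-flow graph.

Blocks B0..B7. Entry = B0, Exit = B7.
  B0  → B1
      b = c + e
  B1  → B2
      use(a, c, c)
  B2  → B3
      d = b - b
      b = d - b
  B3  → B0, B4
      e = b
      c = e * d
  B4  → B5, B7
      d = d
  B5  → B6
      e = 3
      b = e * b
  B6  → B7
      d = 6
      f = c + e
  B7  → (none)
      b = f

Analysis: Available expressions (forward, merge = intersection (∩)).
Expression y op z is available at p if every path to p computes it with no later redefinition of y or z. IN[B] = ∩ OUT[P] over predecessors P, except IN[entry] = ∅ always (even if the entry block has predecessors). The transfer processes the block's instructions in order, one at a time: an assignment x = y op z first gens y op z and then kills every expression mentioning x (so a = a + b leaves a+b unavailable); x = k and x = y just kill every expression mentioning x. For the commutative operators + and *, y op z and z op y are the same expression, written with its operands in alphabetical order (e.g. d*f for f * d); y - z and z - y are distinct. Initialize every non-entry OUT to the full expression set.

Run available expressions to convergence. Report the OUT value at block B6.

Answer: {c+e}

Trace:
Fixpoint table:
  B0: | IN={} | OUT={c+e}
  B1: | IN={c+e} | OUT={c+e}
  B2: | IN={c+e} | OUT={c+e}
  B3: | IN={c+e} | OUT={d*e}
  B4: | IN={d*e} | OUT={}
  B5: | IN={} | OUT={}
  B6: | IN={} | OUT={c+e}
  B7: | IN={} | OUT={}

Merge at B6: IN[B6] = OUT[B5] = {}
Applying B6's transfer function to that IN value gives OUT[B6] (row B6 above).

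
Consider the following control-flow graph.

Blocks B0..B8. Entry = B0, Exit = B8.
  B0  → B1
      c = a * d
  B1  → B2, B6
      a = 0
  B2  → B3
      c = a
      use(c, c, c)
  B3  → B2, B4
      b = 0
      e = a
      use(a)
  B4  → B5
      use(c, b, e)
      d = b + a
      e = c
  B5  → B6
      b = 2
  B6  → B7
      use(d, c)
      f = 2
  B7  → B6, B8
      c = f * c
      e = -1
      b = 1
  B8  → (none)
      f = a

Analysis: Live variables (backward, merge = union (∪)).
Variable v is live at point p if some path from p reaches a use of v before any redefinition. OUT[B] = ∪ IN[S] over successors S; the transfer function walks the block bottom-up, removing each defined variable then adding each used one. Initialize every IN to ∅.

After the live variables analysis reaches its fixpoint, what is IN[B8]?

Converged values:
  B0:   IN={a, d}   OUT={c, d}
  B1:   IN={c, d}   OUT={a, c, d}
  B2:   IN={a}   OUT={a, c}
  B3:   IN={a, c}   OUT={a, b, c, e}
  B4:   IN={a, b, c, e}   OUT={a, c, d}
  B5:   IN={a, c, d}   OUT={a, c, d}
  B6:   IN={a, c, d}   OUT={a, c, d, f}
  B7:   IN={a, c, d, f}   OUT={a, c, d}
  B8:   IN={a}   OUT={}

B8 is the boundary node: OUT[B8] = {}
Applying B8's transfer function to that OUT value gives IN[B8] (row B8 above).

Answer: {a}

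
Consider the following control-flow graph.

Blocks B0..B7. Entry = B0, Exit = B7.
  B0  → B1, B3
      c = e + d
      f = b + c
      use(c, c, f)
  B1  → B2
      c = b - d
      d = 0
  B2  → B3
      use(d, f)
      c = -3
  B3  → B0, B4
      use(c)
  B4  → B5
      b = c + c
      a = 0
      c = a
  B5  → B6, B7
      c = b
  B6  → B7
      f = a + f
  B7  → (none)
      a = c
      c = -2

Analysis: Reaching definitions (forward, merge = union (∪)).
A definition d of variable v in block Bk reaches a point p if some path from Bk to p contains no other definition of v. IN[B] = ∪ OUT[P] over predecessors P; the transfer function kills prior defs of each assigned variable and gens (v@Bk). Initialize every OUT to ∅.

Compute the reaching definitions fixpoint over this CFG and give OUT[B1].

Converged values:
  B0:   IN={c@B0, c@B2, d@B1, f@B0}   OUT={c@B0, d@B1, f@B0}
  B1:   IN={c@B0, d@B1, f@B0}   OUT={c@B1, d@B1, f@B0}
  B2:   IN={c@B1, d@B1, f@B0}   OUT={c@B2, d@B1, f@B0}
  B3:   IN={c@B0, c@B2, d@B1, f@B0}   OUT={c@B0, c@B2, d@B1, f@B0}
  B4:   IN={c@B0, c@B2, d@B1, f@B0}   OUT={a@B4, b@B4, c@B4, d@B1, f@B0}
  B5:   IN={a@B4, b@B4, c@B4, d@B1, f@B0}   OUT={a@B4, b@B4, c@B5, d@B1, f@B0}
  B6:   IN={a@B4, b@B4, c@B5, d@B1, f@B0}   OUT={a@B4, b@B4, c@B5, d@B1, f@B6}
  B7:   IN={a@B4, b@B4, c@B5, d@B1, f@B0, f@B6}   OUT={a@B7, b@B4, c@B7, d@B1, f@B0, f@B6}

Merge at B1: IN[B1] = OUT[B0] = {c@B0, d@B1, f@B0}
Applying B1's transfer function to that IN value gives OUT[B1] (row B1 above).

Answer: {c@B1, d@B1, f@B0}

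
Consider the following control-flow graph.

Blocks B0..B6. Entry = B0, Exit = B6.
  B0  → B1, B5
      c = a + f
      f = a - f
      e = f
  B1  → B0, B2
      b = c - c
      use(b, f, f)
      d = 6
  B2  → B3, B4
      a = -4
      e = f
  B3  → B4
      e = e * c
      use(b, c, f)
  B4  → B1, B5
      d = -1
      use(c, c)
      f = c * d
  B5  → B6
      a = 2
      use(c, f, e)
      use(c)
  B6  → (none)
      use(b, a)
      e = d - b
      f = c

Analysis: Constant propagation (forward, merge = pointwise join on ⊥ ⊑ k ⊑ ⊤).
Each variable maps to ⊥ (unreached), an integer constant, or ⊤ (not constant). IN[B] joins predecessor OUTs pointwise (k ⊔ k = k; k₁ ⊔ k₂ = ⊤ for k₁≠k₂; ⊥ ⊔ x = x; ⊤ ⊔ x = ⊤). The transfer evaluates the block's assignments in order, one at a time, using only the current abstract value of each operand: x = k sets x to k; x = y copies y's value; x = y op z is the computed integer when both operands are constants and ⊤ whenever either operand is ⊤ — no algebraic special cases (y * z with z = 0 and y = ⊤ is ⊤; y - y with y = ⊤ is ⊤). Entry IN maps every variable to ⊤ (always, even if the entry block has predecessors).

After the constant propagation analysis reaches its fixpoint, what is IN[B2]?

Answer: {a: ⊤, b: ⊤, c: ⊤, d: 6, e: ⊤, f: ⊤}

Working:
Fixpoint table:
  B0:   IN=(all ⊤)   OUT=(all ⊤)
  B1:   IN=(all ⊤)   OUT={d:6; rest ⊤}
  B2:   IN={d:6; rest ⊤}   OUT={a:-4, d:6; rest ⊤}
  B3:   IN={a:-4, d:6; rest ⊤}   OUT={a:-4, d:6; rest ⊤}
  B4:   IN={a:-4, d:6; rest ⊤}   OUT={a:-4, d:-1; rest ⊤}
  B5:   IN=(all ⊤)   OUT={a:2; rest ⊤}
  B6:   IN={a:2; rest ⊤}   OUT={a:2; rest ⊤}

Merge at B2: IN[B2] = OUT[B1] = {a: ⊤, b: ⊤, c: ⊤, d: 6, e: ⊤, f: ⊤}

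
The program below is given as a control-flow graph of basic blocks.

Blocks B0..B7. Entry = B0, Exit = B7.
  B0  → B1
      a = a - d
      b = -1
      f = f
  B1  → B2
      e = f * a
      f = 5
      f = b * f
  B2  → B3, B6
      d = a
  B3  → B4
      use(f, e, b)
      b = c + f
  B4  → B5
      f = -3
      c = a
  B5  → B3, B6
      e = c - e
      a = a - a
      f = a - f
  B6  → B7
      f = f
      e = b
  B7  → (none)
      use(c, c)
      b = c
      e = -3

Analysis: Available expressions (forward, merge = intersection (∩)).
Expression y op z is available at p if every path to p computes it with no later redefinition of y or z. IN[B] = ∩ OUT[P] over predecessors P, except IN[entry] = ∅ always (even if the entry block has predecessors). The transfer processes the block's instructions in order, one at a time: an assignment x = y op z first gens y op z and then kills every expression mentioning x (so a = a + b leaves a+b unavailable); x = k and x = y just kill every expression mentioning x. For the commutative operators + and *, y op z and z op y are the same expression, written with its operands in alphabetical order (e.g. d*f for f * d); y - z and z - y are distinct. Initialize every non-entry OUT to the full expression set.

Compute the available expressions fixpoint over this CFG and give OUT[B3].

Per-block solution:
  B0: | IN={} | OUT={}
  B1: | IN={} | OUT={}
  B2: | IN={} | OUT={}
  B3: | IN={} | OUT={c+f}
  B4: | IN={c+f} | OUT={}
  B5: | IN={} | OUT={}
  B6: | IN={} | OUT={}
  B7: | IN={} | OUT={}

Merge at B3: IN[B3] = OUT[B2] ∩ OUT[B5] = {}
Applying B3's transfer function to that IN value gives OUT[B3] (row B3 above).

Answer: {c+f}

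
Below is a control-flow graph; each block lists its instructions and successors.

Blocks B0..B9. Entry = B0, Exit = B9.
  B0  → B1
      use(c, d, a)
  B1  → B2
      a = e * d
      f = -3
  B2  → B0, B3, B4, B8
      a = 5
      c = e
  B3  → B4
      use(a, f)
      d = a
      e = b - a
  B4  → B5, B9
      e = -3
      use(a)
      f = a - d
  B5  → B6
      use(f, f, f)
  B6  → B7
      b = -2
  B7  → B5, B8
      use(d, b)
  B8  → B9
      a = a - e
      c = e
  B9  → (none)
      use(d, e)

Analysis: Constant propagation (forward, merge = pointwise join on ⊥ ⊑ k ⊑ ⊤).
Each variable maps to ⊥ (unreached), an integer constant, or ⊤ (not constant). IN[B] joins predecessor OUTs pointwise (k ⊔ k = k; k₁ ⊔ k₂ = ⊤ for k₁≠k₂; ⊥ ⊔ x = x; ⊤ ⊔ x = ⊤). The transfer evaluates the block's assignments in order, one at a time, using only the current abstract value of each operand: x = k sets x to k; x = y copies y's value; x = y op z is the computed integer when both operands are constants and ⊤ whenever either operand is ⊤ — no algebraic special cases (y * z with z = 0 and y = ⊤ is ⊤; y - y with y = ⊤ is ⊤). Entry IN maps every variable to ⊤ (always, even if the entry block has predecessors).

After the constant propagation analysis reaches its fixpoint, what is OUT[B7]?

Converged values:
  B0: | IN=(all ⊤) | OUT=(all ⊤)
  B1: | IN=(all ⊤) | OUT={f:-3; rest ⊤}
  B2: | IN={f:-3; rest ⊤} | OUT={a:5, f:-3; rest ⊤}
  B3: | IN={a:5, f:-3; rest ⊤} | OUT={a:5, d:5, f:-3; rest ⊤}
  B4: | IN={a:5, f:-3; rest ⊤} | OUT={a:5, e:-3; rest ⊤}
  B5: | IN={a:5, e:-3; rest ⊤} | OUT={a:5, e:-3; rest ⊤}
  B6: | IN={a:5, e:-3; rest ⊤} | OUT={a:5, b:-2, e:-3; rest ⊤}
  B7: | IN={a:5, b:-2, e:-3; rest ⊤} | OUT={a:5, b:-2, e:-3; rest ⊤}
  B8: | IN={a:5; rest ⊤} | OUT=(all ⊤)
  B9: | IN=(all ⊤) | OUT=(all ⊤)

Merge at B7: IN[B7] = OUT[B6] = {a: 5, b: -2, c: ⊤, d: ⊤, e: -3, f: ⊤}
Applying B7's transfer function to that IN value gives OUT[B7] (row B7 above).

Answer: {a: 5, b: -2, c: ⊤, d: ⊤, e: -3, f: ⊤}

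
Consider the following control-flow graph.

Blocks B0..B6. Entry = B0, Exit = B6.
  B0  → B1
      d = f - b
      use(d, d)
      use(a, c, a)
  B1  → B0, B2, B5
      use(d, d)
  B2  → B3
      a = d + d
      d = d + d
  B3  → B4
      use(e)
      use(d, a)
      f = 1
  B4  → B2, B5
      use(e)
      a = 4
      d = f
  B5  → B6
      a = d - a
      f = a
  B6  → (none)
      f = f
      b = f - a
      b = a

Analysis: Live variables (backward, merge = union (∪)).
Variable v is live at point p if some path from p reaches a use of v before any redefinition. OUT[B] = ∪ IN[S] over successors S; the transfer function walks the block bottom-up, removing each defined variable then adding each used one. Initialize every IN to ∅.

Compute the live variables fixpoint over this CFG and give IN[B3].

Answer: {a, d, e}

Derivation:
Fixpoint table:
  B0:   IN={a, b, c, e, f}   OUT={a, b, c, d, e, f}
  B1:   IN={a, b, c, d, e, f}   OUT={a, b, c, d, e, f}
  B2:   IN={d, e}   OUT={a, d, e}
  B3:   IN={a, d, e}   OUT={e, f}
  B4:   IN={e, f}   OUT={a, d, e}
  B5:   IN={a, d}   OUT={a, f}
  B6:   IN={a, f}   OUT={}

Merge at B3: OUT[B3] = IN[B4] = {e, f}
Applying B3's transfer function to that OUT value gives IN[B3] (row B3 above).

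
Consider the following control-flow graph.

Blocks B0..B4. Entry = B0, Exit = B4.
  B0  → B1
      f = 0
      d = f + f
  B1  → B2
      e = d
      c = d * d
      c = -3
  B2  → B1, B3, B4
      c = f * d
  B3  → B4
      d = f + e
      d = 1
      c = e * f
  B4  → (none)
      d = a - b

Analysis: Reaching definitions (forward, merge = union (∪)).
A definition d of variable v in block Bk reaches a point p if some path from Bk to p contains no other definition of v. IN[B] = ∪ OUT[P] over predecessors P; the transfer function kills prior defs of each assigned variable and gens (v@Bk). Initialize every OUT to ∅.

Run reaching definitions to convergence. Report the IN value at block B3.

Answer: {c@B2, d@B0, e@B1, f@B0}

Trace:
Converged values:
  B0:  IN={}  OUT={d@B0, f@B0}
  B1:  IN={c@B2, d@B0, e@B1, f@B0}  OUT={c@B1, d@B0, e@B1, f@B0}
  B2:  IN={c@B1, d@B0, e@B1, f@B0}  OUT={c@B2, d@B0, e@B1, f@B0}
  B3:  IN={c@B2, d@B0, e@B1, f@B0}  OUT={c@B3, d@B3, e@B1, f@B0}
  B4:  IN={c@B2, c@B3, d@B0, d@B3, e@B1, f@B0}  OUT={c@B2, c@B3, d@B4, e@B1, f@B0}

Merge at B3: IN[B3] = OUT[B2] = {c@B2, d@B0, e@B1, f@B0}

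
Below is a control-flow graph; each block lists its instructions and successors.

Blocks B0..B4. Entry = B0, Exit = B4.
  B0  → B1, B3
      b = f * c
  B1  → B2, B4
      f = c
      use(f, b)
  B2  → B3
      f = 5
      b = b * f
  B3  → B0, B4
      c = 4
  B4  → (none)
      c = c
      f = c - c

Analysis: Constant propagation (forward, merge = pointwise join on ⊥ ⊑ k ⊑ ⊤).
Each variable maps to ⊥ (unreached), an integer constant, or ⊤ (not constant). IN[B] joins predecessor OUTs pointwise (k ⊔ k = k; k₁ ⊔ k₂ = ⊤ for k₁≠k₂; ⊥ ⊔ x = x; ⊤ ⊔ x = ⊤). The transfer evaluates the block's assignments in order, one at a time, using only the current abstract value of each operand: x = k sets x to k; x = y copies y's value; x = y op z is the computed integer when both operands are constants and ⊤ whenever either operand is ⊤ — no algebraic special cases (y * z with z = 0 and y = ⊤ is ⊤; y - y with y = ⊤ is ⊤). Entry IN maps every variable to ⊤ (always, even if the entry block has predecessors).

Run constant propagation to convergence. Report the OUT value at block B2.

Answer: {a: ⊤, b: ⊤, c: ⊤, d: ⊤, e: ⊤, f: 5}

Derivation:
Fixpoint table:
  B0: | IN=(all ⊤) | OUT=(all ⊤)
  B1: | IN=(all ⊤) | OUT=(all ⊤)
  B2: | IN=(all ⊤) | OUT={f:5; rest ⊤}
  B3: | IN=(all ⊤) | OUT={c:4; rest ⊤}
  B4: | IN=(all ⊤) | OUT=(all ⊤)

Merge at B2: IN[B2] = OUT[B1] = {a: ⊤, b: ⊤, c: ⊤, d: ⊤, e: ⊤, f: ⊤}
Applying B2's transfer function to that IN value gives OUT[B2] (row B2 above).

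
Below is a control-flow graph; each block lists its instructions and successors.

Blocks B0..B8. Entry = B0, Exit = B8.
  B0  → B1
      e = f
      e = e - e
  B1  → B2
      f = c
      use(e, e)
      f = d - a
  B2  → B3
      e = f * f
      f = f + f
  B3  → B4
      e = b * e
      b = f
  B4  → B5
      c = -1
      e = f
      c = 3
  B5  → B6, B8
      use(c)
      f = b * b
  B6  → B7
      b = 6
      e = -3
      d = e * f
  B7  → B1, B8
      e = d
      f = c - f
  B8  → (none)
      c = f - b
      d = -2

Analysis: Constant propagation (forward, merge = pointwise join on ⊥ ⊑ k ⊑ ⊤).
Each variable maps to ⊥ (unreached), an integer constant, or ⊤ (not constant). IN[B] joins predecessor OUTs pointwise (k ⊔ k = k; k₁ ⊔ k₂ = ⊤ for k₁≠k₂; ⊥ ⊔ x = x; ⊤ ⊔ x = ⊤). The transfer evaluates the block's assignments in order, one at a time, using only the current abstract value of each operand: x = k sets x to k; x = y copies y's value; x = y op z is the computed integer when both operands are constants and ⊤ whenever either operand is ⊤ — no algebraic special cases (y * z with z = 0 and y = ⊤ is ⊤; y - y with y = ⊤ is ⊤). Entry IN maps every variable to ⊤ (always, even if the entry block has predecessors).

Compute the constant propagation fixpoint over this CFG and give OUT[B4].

Converged values:
  B0:  IN=(all ⊤)  OUT=(all ⊤)
  B1:  IN=(all ⊤)  OUT=(all ⊤)
  B2:  IN=(all ⊤)  OUT=(all ⊤)
  B3:  IN=(all ⊤)  OUT=(all ⊤)
  B4:  IN=(all ⊤)  OUT={c:3; rest ⊤}
  B5:  IN={c:3; rest ⊤}  OUT={c:3; rest ⊤}
  B6:  IN={c:3; rest ⊤}  OUT={b:6, c:3, e:-3; rest ⊤}
  B7:  IN={b:6, c:3, e:-3; rest ⊤}  OUT={b:6, c:3; rest ⊤}
  B8:  IN={c:3; rest ⊤}  OUT={d:-2; rest ⊤}

Merge at B4: IN[B4] = OUT[B3] = {a: ⊤, b: ⊤, c: ⊤, d: ⊤, e: ⊤, f: ⊤}
Applying B4's transfer function to that IN value gives OUT[B4] (row B4 above).

Answer: {a: ⊤, b: ⊤, c: 3, d: ⊤, e: ⊤, f: ⊤}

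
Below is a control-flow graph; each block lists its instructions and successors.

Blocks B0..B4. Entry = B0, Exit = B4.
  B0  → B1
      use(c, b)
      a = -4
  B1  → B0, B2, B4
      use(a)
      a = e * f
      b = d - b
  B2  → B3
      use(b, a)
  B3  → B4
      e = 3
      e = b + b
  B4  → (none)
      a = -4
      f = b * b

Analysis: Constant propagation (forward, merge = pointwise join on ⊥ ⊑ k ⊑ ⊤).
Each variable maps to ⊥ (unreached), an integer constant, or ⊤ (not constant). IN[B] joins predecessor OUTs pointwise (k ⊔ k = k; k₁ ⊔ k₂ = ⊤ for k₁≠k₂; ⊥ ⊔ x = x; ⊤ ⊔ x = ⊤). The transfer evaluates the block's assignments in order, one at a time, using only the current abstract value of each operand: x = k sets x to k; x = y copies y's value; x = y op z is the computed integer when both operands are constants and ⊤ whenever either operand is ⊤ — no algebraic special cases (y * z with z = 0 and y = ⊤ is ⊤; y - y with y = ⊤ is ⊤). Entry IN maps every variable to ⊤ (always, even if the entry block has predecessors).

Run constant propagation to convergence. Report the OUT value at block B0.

Fixpoint table:
  B0: | IN=(all ⊤) | OUT={a:-4; rest ⊤}
  B1: | IN={a:-4; rest ⊤} | OUT=(all ⊤)
  B2: | IN=(all ⊤) | OUT=(all ⊤)
  B3: | IN=(all ⊤) | OUT=(all ⊤)
  B4: | IN=(all ⊤) | OUT={a:-4; rest ⊤}

Merge at B0 (entry node, so the boundary value (all ⊤) is joined with the incoming edge(s)): IN[B0] = (all ⊤) ⊔ OUT[B1] = {a: ⊤, b: ⊤, c: ⊤, d: ⊤, e: ⊤, f: ⊤}
Applying B0's transfer function to that IN value gives OUT[B0] (row B0 above).

Answer: {a: -4, b: ⊤, c: ⊤, d: ⊤, e: ⊤, f: ⊤}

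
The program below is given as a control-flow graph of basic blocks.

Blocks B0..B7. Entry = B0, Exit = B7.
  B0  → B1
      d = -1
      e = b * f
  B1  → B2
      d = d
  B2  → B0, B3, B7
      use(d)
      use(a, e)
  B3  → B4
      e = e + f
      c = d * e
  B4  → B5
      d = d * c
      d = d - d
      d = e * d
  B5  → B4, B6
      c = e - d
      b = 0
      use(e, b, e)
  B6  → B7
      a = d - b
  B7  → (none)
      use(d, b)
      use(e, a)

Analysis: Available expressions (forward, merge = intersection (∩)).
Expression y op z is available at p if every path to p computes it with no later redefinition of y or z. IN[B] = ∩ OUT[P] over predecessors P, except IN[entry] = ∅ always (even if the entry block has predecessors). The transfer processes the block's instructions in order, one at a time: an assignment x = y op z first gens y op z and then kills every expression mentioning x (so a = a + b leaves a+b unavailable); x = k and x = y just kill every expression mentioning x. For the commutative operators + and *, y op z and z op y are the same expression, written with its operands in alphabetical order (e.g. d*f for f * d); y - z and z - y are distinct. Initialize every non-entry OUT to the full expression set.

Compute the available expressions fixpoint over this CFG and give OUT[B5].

Per-block solution:
  B0:  IN={}  OUT={b*f}
  B1:  IN={b*f}  OUT={b*f}
  B2:  IN={b*f}  OUT={b*f}
  B3:  IN={b*f}  OUT={b*f, d*e}
  B4:  IN={}  OUT={}
  B5:  IN={}  OUT={e-d}
  B6:  IN={e-d}  OUT={d-b, e-d}
  B7:  IN={}  OUT={}

Merge at B5: IN[B5] = OUT[B4] = {}
Applying B5's transfer function to that IN value gives OUT[B5] (row B5 above).

Answer: {e-d}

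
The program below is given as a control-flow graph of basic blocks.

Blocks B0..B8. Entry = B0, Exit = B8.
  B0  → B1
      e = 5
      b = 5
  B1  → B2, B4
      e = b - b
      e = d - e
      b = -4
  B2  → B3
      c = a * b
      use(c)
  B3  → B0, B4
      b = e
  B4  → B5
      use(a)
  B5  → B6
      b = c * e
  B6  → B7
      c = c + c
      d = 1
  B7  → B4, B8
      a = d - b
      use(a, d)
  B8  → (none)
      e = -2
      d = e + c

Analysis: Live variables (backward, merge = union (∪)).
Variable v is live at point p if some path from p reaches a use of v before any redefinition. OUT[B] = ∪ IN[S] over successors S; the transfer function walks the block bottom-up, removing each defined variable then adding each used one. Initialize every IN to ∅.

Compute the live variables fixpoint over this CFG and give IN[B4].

Answer: {a, c, e}

Derivation:
Converged values:
  B0:  IN={a, c, d}  OUT={a, b, c, d}
  B1:  IN={a, b, c, d}  OUT={a, b, c, d, e}
  B2:  IN={a, b, d, e}  OUT={a, c, d, e}
  B3:  IN={a, c, d, e}  OUT={a, c, d, e}
  B4:  IN={a, c, e}  OUT={c, e}
  B5:  IN={c, e}  OUT={b, c, e}
  B6:  IN={b, c, e}  OUT={b, c, d, e}
  B7:  IN={b, c, d, e}  OUT={a, c, e}
  B8:  IN={c}  OUT={}

Merge at B4: OUT[B4] = IN[B5] = {c, e}
Applying B4's transfer function to that OUT value gives IN[B4] (row B4 above).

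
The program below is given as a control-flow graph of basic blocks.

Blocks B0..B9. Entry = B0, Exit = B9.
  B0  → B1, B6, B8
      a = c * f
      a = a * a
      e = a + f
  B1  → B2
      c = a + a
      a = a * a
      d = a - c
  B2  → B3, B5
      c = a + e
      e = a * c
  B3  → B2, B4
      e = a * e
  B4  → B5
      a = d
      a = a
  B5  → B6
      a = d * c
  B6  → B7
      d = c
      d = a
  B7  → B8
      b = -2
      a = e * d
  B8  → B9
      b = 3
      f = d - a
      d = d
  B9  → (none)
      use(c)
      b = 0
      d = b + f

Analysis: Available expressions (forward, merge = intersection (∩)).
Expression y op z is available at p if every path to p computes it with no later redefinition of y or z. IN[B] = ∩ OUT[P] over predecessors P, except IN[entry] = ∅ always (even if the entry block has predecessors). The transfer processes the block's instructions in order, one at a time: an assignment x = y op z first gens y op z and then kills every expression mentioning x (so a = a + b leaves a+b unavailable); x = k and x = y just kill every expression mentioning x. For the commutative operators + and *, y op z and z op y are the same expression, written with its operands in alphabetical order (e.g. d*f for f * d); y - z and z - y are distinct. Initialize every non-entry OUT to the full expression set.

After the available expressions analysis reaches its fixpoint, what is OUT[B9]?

Answer: {b+f}

Derivation:
Per-block solution:
  B0:  IN={}  OUT={a+f, c*f}
  B1:  IN={a+f, c*f}  OUT={a-c}
  B2:  IN={}  OUT={a*c}
  B3:  IN={a*c}  OUT={a*c}
  B4:  IN={a*c}  OUT={}
  B5:  IN={}  OUT={c*d}
  B6:  IN={}  OUT={}
  B7:  IN={}  OUT={d*e}
  B8:  IN={}  OUT={}
  B9:  IN={}  OUT={b+f}

Merge at B9: IN[B9] = OUT[B8] = {}
Applying B9's transfer function to that IN value gives OUT[B9] (row B9 above).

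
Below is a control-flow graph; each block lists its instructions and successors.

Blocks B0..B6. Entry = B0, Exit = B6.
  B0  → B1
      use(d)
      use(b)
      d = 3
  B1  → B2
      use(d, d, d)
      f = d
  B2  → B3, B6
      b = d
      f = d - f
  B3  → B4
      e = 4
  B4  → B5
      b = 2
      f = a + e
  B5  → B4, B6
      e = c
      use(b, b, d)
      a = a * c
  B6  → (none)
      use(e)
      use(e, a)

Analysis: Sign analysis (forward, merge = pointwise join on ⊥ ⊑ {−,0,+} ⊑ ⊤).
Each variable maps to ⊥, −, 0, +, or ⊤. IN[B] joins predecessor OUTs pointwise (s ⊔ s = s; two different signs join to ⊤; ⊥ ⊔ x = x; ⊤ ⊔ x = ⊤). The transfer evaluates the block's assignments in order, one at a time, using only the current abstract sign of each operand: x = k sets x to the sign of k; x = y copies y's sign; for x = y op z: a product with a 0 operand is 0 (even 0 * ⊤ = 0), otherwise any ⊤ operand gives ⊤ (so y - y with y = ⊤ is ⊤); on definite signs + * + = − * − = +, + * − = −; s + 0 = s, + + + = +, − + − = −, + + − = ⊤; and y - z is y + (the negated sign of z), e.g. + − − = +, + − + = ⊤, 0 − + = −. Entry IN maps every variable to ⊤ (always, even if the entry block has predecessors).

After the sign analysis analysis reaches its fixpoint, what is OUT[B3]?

Converged values:
  B0:   IN=(all ⊤)   OUT={d:+; rest ⊤}
  B1:   IN={d:+; rest ⊤}   OUT={d:+, f:+; rest ⊤}
  B2:   IN={d:+, f:+; rest ⊤}   OUT={b:+, d:+; rest ⊤}
  B3:   IN={b:+, d:+; rest ⊤}   OUT={b:+, d:+, e:+; rest ⊤}
  B4:   IN={b:+, d:+; rest ⊤}   OUT={b:+, d:+; rest ⊤}
  B5:   IN={b:+, d:+; rest ⊤}   OUT={b:+, d:+; rest ⊤}
  B6:   IN={b:+, d:+; rest ⊤}   OUT={b:+, d:+; rest ⊤}

Merge at B3: IN[B3] = OUT[B2] = {a: ⊤, b: +, c: ⊤, d: +, e: ⊤, f: ⊤}
Applying B3's transfer function to that IN value gives OUT[B3] (row B3 above).

Answer: {a: ⊤, b: +, c: ⊤, d: +, e: +, f: ⊤}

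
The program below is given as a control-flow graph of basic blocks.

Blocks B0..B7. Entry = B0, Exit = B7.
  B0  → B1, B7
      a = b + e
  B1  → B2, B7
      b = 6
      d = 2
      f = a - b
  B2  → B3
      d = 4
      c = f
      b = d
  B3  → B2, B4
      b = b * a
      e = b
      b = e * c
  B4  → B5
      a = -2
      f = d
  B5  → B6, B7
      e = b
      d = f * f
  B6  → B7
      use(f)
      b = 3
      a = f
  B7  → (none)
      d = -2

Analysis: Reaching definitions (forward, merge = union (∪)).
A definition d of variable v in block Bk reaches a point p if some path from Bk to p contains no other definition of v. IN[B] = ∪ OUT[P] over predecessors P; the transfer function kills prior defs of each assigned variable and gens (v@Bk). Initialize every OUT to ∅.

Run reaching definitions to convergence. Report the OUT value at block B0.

Converged values:
  B0:   IN={}   OUT={a@B0}
  B1:   IN={a@B0}   OUT={a@B0, b@B1, d@B1, f@B1}
  B2:   IN={a@B0, b@B1, b@B3, c@B2, d@B1, d@B2, e@B3, f@B1}   OUT={a@B0, b@B2, c@B2, d@B2, e@B3, f@B1}
  B3:   IN={a@B0, b@B2, c@B2, d@B2, e@B3, f@B1}   OUT={a@B0, b@B3, c@B2, d@B2, e@B3, f@B1}
  B4:   IN={a@B0, b@B3, c@B2, d@B2, e@B3, f@B1}   OUT={a@B4, b@B3, c@B2, d@B2, e@B3, f@B4}
  B5:   IN={a@B4, b@B3, c@B2, d@B2, e@B3, f@B4}   OUT={a@B4, b@B3, c@B2, d@B5, e@B5, f@B4}
  B6:   IN={a@B4, b@B3, c@B2, d@B5, e@B5, f@B4}   OUT={a@B6, b@B6, c@B2, d@B5, e@B5, f@B4}
  B7:   IN={a@B0, a@B4, a@B6, b@B1, b@B3, b@B6, c@B2, d@B1, d@B5, e@B5, f@B1, f@B4}   OUT={a@B0, a@B4, a@B6, b@B1, b@B3, b@B6, c@B2, d@B7, e@B5, f@B1, f@B4}

B0 is the boundary node: IN[B0] = {}
Applying B0's transfer function to that IN value gives OUT[B0] (row B0 above).

Answer: {a@B0}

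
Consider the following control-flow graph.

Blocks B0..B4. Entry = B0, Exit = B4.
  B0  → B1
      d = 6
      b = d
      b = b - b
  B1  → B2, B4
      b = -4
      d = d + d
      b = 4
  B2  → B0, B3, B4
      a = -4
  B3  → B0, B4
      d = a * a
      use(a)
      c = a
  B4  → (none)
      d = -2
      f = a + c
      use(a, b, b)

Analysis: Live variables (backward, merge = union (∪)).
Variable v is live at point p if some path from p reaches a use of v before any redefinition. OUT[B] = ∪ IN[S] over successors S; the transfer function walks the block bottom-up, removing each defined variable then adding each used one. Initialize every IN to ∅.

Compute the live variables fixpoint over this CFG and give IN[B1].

Answer: {a, c, d}

Trace:
Converged values:
  B0:  IN={a, c}  OUT={a, c, d}
  B1:  IN={a, c, d}  OUT={a, b, c}
  B2:  IN={b, c}  OUT={a, b, c}
  B3:  IN={a, b}  OUT={a, b, c}
  B4:  IN={a, b, c}  OUT={}

Merge at B1: OUT[B1] = IN[B2] ⊔ IN[B4] = {a, b, c}
Applying B1's transfer function to that OUT value gives IN[B1] (row B1 above).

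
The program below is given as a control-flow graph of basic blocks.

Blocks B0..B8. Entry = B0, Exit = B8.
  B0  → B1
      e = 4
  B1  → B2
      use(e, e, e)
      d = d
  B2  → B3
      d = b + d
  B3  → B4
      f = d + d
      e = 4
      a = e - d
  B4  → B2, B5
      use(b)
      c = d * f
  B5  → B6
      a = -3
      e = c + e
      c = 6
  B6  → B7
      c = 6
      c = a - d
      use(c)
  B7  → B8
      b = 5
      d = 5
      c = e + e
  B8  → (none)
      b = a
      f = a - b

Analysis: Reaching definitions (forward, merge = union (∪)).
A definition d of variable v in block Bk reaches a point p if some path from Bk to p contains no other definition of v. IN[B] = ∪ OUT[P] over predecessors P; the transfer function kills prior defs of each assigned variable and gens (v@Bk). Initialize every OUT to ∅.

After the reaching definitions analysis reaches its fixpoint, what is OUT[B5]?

Fixpoint table:
  B0:  IN={}  OUT={e@B0}
  B1:  IN={e@B0}  OUT={d@B1, e@B0}
  B2:  IN={a@B3, c@B4, d@B1, d@B2, e@B0, e@B3, f@B3}  OUT={a@B3, c@B4, d@B2, e@B0, e@B3, f@B3}
  B3:  IN={a@B3, c@B4, d@B2, e@B0, e@B3, f@B3}  OUT={a@B3, c@B4, d@B2, e@B3, f@B3}
  B4:  IN={a@B3, c@B4, d@B2, e@B3, f@B3}  OUT={a@B3, c@B4, d@B2, e@B3, f@B3}
  B5:  IN={a@B3, c@B4, d@B2, e@B3, f@B3}  OUT={a@B5, c@B5, d@B2, e@B5, f@B3}
  B6:  IN={a@B5, c@B5, d@B2, e@B5, f@B3}  OUT={a@B5, c@B6, d@B2, e@B5, f@B3}
  B7:  IN={a@B5, c@B6, d@B2, e@B5, f@B3}  OUT={a@B5, b@B7, c@B7, d@B7, e@B5, f@B3}
  B8:  IN={a@B5, b@B7, c@B7, d@B7, e@B5, f@B3}  OUT={a@B5, b@B8, c@B7, d@B7, e@B5, f@B8}

Merge at B5: IN[B5] = OUT[B4] = {a@B3, c@B4, d@B2, e@B3, f@B3}
Applying B5's transfer function to that IN value gives OUT[B5] (row B5 above).

Answer: {a@B5, c@B5, d@B2, e@B5, f@B3}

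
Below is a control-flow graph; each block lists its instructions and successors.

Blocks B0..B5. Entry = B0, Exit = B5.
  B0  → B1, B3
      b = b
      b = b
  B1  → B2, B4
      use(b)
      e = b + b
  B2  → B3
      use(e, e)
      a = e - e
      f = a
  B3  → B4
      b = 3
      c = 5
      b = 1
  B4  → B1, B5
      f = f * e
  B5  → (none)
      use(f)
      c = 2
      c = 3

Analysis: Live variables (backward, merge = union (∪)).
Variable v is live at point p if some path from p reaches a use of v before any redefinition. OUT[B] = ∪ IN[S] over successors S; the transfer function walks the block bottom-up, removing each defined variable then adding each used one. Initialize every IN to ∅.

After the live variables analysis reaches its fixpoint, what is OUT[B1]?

Answer: {b, e, f}

Working:
Converged values:
  B0:  IN={b, e, f}  OUT={b, e, f}
  B1:  IN={b, f}  OUT={b, e, f}
  B2:  IN={e}  OUT={e, f}
  B3:  IN={e, f}  OUT={b, e, f}
  B4:  IN={b, e, f}  OUT={b, f}
  B5:  IN={f}  OUT={}

Merge at B1: OUT[B1] = IN[B2] ⊔ IN[B4] = {b, e, f}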